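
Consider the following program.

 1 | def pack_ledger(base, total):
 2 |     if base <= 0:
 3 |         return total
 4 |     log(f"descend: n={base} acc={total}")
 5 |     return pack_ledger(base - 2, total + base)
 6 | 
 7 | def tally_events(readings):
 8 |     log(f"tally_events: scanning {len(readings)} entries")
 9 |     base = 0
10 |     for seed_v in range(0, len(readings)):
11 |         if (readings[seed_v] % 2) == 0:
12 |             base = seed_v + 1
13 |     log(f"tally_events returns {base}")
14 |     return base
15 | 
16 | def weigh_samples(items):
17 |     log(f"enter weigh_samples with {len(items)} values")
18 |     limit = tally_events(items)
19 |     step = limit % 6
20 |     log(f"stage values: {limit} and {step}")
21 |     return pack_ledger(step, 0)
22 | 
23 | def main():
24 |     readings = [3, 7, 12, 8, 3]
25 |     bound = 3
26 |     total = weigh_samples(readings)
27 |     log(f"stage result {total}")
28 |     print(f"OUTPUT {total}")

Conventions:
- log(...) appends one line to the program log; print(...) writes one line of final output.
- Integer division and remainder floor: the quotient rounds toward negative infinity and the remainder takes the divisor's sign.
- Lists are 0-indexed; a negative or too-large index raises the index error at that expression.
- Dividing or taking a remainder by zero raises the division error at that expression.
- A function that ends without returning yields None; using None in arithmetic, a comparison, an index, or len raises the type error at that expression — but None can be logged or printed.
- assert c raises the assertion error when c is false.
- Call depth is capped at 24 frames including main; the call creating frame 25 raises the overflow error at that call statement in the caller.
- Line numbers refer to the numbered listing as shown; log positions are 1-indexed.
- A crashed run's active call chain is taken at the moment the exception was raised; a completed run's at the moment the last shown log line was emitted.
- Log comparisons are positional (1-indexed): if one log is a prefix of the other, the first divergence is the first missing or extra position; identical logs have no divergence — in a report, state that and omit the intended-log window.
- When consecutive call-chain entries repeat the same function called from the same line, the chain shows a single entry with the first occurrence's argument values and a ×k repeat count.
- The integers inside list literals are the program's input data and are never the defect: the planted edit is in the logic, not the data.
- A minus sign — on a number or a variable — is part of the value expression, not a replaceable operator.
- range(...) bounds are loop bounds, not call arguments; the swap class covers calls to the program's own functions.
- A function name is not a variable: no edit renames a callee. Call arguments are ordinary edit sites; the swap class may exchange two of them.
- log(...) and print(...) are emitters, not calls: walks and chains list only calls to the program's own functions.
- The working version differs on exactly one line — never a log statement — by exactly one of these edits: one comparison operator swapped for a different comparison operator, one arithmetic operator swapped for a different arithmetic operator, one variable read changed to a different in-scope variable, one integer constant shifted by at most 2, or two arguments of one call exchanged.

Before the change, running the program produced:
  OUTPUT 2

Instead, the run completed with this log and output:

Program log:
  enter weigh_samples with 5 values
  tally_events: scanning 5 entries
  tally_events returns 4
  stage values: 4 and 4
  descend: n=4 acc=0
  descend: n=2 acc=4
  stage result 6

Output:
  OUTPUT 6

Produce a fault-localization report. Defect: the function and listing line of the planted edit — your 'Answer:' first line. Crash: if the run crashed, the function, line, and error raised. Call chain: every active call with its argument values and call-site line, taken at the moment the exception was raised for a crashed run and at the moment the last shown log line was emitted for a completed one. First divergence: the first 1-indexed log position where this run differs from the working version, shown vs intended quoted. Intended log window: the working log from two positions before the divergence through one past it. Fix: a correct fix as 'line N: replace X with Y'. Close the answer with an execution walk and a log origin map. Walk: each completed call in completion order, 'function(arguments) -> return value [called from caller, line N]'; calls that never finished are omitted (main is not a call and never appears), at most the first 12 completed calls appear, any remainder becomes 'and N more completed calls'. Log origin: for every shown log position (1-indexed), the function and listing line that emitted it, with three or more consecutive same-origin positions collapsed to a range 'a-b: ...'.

Answer: the defect is in tally_events at line 12.
Key observation: Log line 3 is where behavior first shows: 'tally_events returns 4' appears instead of 'tally_events returns 2'.
Call chain: main.
First divergence: at position 3 the run shows 'tally_events returns 4' where the working version logs 'tally_events returns 2'.
Intended log window:
  1: enter weigh_samples with 5 values
  2: tally_events: scanning 5 entries
  3: tally_events returns 2
  4: stage values: 2 and 2
Execution walk:
  tally_events([3, 7, 12, 8, 3]) -> 4  [called from weigh_samples, line 18]
  pack_ledger(0, 6) -> 6  [called from pack_ledger, line 5]
  pack_ledger(2, 4) -> 6  [called from pack_ledger, line 5]
  pack_ledger(4, 0) -> 6  [called from weigh_samples, line 21]
  weigh_samples([3, 7, 12, 8, 3]) -> 6  [called from main, line 26]
Log origin:
  1: emitted by weigh_samples (line 17)
  2: emitted by tally_events (line 8)
  3: emitted by tally_events (line 13)
  4: emitted by weigh_samples (line 20)
  5: emitted by pack_ledger (line 4)
  6: emitted by pack_ledger (line 4)
  7: emitted by main (line 27)
A correct fix: line 12: replace `seed_v` with `base`.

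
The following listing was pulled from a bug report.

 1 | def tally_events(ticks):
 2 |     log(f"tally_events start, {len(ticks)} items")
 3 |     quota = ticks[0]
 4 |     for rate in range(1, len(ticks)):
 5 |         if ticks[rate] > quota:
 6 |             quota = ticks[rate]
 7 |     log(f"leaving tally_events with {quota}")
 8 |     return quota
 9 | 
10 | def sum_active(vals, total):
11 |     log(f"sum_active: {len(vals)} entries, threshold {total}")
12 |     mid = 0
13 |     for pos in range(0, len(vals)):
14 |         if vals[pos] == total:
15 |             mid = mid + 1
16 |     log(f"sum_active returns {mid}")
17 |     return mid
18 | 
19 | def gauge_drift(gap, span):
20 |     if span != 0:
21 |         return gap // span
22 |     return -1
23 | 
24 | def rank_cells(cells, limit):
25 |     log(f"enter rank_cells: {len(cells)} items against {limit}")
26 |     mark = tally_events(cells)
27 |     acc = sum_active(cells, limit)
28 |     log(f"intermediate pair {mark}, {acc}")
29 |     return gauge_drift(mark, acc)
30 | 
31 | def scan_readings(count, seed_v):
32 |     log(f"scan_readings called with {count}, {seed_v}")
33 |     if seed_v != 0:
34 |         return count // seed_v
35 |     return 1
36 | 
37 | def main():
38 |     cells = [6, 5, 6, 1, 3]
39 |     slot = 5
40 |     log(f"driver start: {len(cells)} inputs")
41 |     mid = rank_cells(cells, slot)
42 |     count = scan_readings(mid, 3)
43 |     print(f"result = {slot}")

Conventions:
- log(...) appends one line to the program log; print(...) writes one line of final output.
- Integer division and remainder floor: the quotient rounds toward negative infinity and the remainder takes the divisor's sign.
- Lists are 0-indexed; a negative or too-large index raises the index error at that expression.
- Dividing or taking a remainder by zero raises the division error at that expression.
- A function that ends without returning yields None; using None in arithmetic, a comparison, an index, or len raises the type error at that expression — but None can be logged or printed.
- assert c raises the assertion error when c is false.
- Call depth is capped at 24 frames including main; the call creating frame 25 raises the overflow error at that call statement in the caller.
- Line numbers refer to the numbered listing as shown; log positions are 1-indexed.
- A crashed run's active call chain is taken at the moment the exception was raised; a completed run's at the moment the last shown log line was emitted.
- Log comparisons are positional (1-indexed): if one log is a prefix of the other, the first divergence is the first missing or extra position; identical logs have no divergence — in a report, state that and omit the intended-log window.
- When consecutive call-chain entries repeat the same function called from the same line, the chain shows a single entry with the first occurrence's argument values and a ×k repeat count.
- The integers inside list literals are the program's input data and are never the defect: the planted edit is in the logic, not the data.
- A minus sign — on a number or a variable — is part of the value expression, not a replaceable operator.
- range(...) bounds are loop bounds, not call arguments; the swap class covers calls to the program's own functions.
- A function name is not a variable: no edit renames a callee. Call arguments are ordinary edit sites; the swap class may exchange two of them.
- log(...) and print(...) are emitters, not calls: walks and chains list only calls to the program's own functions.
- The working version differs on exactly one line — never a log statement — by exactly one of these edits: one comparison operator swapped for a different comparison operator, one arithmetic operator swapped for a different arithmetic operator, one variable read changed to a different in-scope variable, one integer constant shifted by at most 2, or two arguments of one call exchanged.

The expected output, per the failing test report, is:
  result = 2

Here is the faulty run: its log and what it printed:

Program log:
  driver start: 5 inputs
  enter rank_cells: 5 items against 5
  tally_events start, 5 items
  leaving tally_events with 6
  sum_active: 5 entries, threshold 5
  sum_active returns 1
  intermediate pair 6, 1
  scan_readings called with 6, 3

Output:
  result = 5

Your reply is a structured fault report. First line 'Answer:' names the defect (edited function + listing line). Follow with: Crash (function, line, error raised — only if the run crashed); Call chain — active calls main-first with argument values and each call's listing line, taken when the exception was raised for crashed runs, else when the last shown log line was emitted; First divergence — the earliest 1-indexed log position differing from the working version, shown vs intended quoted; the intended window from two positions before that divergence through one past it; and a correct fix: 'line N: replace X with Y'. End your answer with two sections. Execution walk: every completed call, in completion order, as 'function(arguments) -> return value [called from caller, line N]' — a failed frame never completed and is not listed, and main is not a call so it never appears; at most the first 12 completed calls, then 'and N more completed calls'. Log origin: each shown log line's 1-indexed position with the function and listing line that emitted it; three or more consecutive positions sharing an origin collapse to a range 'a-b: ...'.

Answer: the defect is in main at line 43.
Key observation: Nothing in the log betrays the bug — only the output does.
Call chain: main -> scan_readings(6, 3) (called at line 42).
First divergence: none; the two logs match at every position.
Execution walk:
  tally_events([6, 5, 6, 1, 3]) -> 6  [called from rank_cells, line 26]
  sum_active([6, 5, 6, 1, 3], 5) -> 1  [called from rank_cells, line 27]
  gauge_drift(6, 1) -> 6  [called from rank_cells, line 29]
  rank_cells([6, 5, 6, 1, 3], 5) -> 6  [called from main, line 41]
  scan_readings(6, 3) -> 2  [called from main, line 42]
Log origin:
  1: emitted by main (line 40)
  2: emitted by rank_cells (line 25)
  3: emitted by tally_events (line 2)
  4: emitted by tally_events (line 7)
  5: emitted by sum_active (line 11)
  6: emitted by sum_active (line 16)
  7: emitted by rank_cells (line 28)
  8: emitted by scan_readings (line 32)
A correct fix: line 43: replace `slot` with `count`.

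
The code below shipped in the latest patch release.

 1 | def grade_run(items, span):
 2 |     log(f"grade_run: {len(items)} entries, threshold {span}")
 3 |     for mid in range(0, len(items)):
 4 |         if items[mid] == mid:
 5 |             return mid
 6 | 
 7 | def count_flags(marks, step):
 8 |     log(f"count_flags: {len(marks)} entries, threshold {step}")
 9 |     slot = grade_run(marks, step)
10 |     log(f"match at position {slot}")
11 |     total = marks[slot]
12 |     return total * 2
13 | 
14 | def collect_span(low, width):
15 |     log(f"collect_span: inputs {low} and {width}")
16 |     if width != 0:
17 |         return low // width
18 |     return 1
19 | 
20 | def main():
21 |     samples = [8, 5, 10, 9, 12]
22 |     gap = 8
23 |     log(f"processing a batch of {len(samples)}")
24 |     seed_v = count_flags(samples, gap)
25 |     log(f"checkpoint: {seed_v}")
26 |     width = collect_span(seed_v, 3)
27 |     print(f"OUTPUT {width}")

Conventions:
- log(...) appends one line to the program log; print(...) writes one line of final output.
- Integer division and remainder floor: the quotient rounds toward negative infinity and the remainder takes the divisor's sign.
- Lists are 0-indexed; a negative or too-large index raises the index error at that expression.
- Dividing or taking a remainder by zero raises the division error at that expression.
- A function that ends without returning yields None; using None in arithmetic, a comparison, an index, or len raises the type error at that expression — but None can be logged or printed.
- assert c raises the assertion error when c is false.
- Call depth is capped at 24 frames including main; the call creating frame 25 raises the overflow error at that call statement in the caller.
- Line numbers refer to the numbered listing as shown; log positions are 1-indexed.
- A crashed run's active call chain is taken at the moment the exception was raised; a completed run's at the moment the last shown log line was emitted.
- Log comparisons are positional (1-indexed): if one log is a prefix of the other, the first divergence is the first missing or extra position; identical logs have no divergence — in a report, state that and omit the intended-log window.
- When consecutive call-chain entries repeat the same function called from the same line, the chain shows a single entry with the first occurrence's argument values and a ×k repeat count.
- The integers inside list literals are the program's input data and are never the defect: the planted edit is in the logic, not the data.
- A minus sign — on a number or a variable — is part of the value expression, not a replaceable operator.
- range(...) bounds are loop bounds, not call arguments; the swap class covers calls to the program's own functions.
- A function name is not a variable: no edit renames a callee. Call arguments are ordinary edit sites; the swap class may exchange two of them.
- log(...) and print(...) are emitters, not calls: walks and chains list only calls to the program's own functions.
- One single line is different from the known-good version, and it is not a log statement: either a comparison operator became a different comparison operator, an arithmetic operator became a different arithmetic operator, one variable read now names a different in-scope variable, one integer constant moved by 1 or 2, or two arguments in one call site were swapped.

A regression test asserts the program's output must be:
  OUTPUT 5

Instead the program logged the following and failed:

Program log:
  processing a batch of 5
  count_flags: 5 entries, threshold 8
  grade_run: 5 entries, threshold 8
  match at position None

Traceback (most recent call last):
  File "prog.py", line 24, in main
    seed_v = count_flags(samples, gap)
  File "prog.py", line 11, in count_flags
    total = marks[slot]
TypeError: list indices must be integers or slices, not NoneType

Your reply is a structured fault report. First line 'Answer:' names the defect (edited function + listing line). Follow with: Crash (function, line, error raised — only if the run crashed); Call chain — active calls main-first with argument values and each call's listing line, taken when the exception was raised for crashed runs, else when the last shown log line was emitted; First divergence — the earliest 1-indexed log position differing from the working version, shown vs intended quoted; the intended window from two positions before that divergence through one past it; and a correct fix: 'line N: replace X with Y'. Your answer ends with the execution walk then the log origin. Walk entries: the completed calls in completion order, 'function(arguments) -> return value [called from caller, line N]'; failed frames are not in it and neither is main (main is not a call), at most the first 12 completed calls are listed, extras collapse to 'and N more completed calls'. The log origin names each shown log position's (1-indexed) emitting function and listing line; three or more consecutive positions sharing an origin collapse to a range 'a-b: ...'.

Answer: the defect is in grade_run at line 4.
Core observation: The log first diverges at position 4: the faulty run prints 'match at position None' where the working version prints 'match at position 0'.
Crash: count_flags, line 11, TypeError.
Call chain: main -> count_flags([8, 5, 10, 9, 12], 8) (called at line 24).
First divergence: position 4; shown 'match at position None' vs intended 'match at position 0'.
Intended log window:
  2: count_flags: 5 entries, threshold 8
  3: grade_run: 5 entries, threshold 8
  4: match at position 0
  5: checkpoint: 16
Execution walk:
  grade_run([8, 5, 10, 9, 12], 8) -> None  [called from count_flags, line 9]
Log line origins:
  1: from main, line 23
  2: from count_flags, line 8
  3: from grade_run, line 2
  4: from count_flags, line 10
A correct fix: line 4: replace `items[mid] == mid` with `items[mid] == span`.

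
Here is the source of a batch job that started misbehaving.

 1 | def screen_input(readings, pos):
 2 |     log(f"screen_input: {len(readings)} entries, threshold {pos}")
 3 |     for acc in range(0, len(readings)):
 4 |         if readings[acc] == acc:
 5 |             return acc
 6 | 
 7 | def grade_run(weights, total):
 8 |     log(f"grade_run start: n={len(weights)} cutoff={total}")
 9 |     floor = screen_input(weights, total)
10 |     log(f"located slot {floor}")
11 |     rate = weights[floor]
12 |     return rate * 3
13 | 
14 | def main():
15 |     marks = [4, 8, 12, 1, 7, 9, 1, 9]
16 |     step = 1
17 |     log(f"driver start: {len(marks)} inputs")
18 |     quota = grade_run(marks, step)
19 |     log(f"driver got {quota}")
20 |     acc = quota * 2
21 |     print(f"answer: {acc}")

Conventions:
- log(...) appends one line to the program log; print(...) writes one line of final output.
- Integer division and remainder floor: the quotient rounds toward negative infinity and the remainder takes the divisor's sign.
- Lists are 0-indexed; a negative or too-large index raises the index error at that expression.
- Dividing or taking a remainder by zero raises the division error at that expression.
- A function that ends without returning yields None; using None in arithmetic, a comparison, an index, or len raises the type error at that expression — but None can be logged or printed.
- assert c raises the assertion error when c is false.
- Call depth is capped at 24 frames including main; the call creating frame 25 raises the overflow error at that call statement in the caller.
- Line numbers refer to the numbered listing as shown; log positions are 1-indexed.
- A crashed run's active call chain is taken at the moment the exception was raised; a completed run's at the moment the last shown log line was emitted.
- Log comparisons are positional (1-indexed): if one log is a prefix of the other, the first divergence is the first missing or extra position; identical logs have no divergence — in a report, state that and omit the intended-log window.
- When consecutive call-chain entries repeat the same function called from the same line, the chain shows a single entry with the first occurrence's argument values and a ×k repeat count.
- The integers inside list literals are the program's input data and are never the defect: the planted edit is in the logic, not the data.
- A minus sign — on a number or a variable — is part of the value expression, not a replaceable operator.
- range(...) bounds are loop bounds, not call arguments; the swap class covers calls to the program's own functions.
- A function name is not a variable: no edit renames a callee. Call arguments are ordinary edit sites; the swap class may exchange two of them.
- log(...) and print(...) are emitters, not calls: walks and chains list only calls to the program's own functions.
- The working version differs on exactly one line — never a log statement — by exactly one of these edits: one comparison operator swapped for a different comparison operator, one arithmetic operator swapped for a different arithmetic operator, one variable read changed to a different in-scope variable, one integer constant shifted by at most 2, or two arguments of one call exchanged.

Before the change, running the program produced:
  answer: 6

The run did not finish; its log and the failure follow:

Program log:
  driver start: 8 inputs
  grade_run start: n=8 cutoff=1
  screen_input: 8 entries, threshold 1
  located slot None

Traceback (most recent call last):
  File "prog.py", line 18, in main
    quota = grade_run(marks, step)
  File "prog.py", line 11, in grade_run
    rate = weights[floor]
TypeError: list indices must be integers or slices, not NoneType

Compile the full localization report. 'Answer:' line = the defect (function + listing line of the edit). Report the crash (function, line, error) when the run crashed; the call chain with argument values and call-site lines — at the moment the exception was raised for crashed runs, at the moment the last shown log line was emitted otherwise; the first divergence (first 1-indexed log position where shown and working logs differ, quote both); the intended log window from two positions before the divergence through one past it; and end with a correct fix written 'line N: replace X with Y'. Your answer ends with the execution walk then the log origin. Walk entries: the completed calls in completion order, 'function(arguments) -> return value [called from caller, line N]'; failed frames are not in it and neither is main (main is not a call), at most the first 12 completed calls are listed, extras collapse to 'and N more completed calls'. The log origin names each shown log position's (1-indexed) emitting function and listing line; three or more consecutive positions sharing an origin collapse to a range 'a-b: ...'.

Answer: the defect is in screen_input at line 4.
Key observation: Position 4 is the first bad log line: 'located slot None' should read 'located slot 3'.
Crash: grade_run, line 11, TypeError.
Call chain: main -> grade_run([4, 8, 12, 1, 7, 9, 1, 9], 1) (called at line 18).
First divergence: at position 4 the run shows 'located slot None' where the working version logs 'located slot 3'.
Intended log window:
  2: grade_run start: n=8 cutoff=1
  3: screen_input: 8 entries, threshold 1
  4: located slot 3
  5: driver got 3
Execution walk:
  screen_input([4, 8, 12, 1, 7, 9, 1, 9], 1) -> None  [called from grade_run, line 9]
Log line origins:
  1: emitted by main (line 17)
  2: emitted by grade_run (line 8)
  3: emitted by screen_input (line 2)
  4: emitted by grade_run (line 10)
A correct fix: line 4: replace `readings[acc] == acc` with `readings[acc] == pos`.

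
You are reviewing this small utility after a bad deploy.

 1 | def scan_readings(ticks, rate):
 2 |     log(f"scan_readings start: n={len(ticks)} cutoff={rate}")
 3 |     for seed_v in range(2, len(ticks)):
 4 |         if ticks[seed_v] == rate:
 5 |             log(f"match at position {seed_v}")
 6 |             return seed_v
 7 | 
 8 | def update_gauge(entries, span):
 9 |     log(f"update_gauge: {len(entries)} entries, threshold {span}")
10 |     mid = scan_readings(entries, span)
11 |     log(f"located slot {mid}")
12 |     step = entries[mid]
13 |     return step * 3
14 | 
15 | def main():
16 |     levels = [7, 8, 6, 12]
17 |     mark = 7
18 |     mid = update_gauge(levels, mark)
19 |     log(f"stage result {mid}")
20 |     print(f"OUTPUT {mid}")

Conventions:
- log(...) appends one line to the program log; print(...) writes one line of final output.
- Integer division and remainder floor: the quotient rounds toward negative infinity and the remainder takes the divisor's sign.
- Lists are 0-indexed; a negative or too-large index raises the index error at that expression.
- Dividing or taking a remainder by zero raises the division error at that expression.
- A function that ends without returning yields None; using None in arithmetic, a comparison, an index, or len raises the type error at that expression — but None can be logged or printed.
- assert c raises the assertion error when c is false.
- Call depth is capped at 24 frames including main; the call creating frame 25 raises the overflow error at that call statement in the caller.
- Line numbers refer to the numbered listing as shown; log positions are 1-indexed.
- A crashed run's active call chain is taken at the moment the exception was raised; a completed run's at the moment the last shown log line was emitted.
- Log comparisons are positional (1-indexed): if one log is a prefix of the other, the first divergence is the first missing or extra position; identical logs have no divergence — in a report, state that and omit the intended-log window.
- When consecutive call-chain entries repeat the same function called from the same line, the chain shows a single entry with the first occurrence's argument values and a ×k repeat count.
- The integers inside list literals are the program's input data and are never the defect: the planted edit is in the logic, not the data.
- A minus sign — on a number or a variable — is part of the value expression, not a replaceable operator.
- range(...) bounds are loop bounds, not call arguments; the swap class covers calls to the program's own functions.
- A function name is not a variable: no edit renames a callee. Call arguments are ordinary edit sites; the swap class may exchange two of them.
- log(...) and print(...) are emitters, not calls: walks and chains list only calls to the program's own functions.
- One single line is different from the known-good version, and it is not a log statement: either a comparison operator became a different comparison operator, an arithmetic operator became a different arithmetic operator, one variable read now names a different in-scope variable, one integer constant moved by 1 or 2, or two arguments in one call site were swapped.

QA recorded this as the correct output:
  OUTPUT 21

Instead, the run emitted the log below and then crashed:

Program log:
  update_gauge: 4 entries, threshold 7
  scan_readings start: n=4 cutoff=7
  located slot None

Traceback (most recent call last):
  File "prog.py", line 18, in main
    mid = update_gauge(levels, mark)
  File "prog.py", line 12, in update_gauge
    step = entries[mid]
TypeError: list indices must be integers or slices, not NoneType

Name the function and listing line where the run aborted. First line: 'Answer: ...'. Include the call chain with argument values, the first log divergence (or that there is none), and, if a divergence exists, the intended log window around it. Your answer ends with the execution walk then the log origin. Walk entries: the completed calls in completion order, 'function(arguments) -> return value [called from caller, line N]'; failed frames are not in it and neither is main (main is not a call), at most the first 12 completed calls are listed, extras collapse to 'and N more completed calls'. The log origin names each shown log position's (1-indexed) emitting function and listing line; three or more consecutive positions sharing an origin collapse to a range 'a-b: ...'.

Answer: the error was raised in update_gauge, line 12.
Key observation: The log first diverges at position 3: the faulty run prints 'located slot None' where the working version prints 'match at position 0'.
Call chain: main -> update_gauge([7, 8, 6, 12], 7) (called at line 18).
First divergence: position 3 — the shown line 'located slot None' should read 'match at position 0'.
Intended log window:
  1: update_gauge: 4 entries, threshold 7
  2: scan_readings start: n=4 cutoff=7
  3: match at position 0
  4: located slot 0
Execution walk:
  scan_readings([7, 8, 6, 12], 7) -> None  [called from update_gauge, line 10]
Log origin:
  1: logged in update_gauge at line 9
  2: logged in scan_readings at line 2
  3: logged in update_gauge at line 11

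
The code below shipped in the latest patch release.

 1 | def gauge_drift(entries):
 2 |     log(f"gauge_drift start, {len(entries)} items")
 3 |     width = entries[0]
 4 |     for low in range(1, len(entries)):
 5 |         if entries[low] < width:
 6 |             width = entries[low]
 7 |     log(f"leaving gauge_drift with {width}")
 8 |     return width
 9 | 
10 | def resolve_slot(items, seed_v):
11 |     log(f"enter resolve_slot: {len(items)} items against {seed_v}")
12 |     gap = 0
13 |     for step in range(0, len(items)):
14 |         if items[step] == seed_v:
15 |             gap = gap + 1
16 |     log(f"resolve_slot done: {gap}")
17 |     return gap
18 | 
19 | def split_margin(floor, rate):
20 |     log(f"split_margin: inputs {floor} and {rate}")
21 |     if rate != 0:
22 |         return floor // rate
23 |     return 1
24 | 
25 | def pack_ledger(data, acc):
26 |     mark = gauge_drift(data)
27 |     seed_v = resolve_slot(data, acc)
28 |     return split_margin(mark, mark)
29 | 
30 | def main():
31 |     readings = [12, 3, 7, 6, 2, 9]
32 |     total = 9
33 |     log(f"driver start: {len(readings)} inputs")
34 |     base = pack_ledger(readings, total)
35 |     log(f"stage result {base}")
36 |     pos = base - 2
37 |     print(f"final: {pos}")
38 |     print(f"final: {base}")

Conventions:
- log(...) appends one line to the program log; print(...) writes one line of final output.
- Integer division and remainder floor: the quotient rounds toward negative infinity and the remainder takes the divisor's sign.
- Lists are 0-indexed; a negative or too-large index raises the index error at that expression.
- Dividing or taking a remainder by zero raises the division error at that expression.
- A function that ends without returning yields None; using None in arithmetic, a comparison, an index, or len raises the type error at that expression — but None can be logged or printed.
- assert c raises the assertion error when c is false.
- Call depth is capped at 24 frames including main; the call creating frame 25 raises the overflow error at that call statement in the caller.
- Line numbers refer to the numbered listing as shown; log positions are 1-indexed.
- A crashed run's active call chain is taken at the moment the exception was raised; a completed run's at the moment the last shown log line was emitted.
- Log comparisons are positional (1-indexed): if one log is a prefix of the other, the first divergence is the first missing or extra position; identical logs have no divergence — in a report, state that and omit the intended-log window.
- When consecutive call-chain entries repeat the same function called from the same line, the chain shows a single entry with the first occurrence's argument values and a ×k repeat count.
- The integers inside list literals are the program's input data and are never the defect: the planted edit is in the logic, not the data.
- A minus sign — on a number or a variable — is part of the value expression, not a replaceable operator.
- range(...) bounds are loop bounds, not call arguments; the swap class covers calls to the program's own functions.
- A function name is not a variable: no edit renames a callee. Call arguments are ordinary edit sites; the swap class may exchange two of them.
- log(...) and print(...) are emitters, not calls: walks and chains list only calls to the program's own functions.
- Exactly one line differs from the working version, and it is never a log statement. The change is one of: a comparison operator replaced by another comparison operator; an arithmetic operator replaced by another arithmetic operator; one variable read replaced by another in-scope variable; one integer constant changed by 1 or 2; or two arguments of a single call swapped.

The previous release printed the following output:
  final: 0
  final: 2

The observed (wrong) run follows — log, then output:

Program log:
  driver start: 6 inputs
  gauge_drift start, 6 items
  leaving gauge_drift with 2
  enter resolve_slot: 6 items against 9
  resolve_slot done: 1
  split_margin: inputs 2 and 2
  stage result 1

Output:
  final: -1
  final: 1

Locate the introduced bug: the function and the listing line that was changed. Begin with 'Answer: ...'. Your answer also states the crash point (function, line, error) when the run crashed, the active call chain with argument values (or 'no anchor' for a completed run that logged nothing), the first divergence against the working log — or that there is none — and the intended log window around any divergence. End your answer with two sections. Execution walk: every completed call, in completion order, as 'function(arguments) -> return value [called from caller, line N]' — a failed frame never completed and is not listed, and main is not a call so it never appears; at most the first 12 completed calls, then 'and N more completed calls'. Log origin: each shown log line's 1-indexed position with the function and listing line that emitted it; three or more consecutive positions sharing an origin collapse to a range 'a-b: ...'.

Answer: the defect is in pack_ledger at line 28.
Core observation: Log line 6 is where behavior first shows: 'split_margin: inputs 2 and 2' appears instead of 'split_margin: inputs 2 and 1'.
Call chain: main.
First divergence: position 6 — shown 'split_margin: inputs 2 and 2', intended 'split_margin: inputs 2 and 1'.
Intended log window:
  4: enter resolve_slot: 6 items against 9
  5: resolve_slot done: 1
  6: split_margin: inputs 2 and 1
  7: stage result 2
Execution walk:
  gauge_drift([12, 3, 7, 6, 2, 9]) -> 2  [called from pack_ledger, line 26]
  resolve_slot([12, 3, 7, 6, 2, 9], 9) -> 1  [called from pack_ledger, line 27]
  split_margin(2, 2) -> 1  [called from pack_ledger, line 28]
  pack_ledger([12, 3, 7, 6, 2, 9], 9) -> 1  [called from main, line 34]
Log origin:
  1: emitted by main (line 33)
  2: emitted by gauge_drift (line 2)
  3: emitted by gauge_drift (line 7)
  4: emitted by resolve_slot (line 11)
  5: emitted by resolve_slot (line 16)
  6: emitted by split_margin (line 20)
  7: emitted by main (line 35)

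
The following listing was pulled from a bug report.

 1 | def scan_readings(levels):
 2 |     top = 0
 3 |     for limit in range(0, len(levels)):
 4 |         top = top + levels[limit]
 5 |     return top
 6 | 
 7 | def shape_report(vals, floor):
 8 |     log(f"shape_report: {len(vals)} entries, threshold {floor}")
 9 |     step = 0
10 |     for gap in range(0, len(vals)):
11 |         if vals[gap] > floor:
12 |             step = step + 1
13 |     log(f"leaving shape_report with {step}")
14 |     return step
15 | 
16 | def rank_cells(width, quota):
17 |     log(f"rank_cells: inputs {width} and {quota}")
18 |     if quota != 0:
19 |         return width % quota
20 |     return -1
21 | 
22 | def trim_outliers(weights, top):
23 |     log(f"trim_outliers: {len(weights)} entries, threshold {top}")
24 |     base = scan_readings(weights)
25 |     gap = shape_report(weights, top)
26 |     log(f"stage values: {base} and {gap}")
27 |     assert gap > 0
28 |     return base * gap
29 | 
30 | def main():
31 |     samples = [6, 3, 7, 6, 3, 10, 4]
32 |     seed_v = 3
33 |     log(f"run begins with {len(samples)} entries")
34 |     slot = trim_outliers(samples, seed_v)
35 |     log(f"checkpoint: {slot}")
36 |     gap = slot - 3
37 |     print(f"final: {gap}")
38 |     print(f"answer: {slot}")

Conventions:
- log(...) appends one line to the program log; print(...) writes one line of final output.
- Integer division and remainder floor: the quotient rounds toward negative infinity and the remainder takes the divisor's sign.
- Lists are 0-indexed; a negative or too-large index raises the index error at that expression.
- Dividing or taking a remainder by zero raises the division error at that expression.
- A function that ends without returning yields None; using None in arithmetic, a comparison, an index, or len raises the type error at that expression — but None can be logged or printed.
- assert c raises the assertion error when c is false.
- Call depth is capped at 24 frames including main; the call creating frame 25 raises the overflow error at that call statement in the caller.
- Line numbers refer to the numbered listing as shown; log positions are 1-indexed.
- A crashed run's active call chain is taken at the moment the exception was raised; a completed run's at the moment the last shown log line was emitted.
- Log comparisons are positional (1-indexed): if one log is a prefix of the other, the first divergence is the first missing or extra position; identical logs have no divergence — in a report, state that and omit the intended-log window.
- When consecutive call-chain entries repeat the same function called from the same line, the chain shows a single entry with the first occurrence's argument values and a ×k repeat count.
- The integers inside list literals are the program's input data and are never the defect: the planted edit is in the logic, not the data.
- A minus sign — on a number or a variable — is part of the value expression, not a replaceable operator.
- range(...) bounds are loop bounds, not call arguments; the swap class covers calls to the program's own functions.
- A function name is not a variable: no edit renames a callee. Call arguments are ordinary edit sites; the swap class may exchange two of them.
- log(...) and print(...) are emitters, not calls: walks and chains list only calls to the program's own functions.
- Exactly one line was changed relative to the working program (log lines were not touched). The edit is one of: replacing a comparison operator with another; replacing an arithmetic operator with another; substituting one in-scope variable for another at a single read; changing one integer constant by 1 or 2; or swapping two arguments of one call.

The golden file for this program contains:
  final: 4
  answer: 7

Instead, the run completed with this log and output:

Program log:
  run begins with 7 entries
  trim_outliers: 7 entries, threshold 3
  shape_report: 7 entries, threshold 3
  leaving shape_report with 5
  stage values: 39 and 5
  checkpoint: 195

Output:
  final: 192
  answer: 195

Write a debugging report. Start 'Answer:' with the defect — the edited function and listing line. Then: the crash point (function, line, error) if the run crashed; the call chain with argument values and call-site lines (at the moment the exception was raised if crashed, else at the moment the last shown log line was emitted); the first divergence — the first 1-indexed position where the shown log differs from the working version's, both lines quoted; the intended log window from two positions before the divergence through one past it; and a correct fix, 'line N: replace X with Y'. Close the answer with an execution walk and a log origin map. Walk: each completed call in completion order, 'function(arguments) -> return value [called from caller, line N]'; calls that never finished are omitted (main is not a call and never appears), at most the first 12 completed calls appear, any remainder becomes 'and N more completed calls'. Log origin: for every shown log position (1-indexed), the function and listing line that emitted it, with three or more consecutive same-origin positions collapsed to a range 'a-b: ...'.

Answer: the defect is in trim_outliers at line 28.
Core observation: The earliest visible damage is log position 6 — 'checkpoint: 195' rather than the intended 'checkpoint: 7'.
Call chain: main.
First divergence: position 6 — the shown line 'checkpoint: 195' should read 'checkpoint: 7'.
Intended log window:
  4: leaving shape_report with 5
  5: stage values: 39 and 5
  6: checkpoint: 7
Execution walk:
  scan_readings([6, 3, 7, 6, 3, 10, 4]) -> 39  [called from trim_outliers, line 24]
  shape_report([6, 3, 7, 6, 3, 10, 4], 3) -> 5  [called from trim_outliers, line 25]
  trim_outliers([6, 3, 7, 6, 3, 10, 4], 3) -> 195  [called from main, line 34]
Log origin:
  1: logged in main at line 33
  2: logged in trim_outliers at line 23
  3: logged in shape_report at line 8
  4: logged in shape_report at line 13
  5: logged in trim_outliers at line 26
  6: logged in main at line 35
A correct fix: line 28: replace `*` with `//`.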